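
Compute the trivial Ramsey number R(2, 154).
R(2, 154) = 154

R(2, k) = k for all k ≥ 2: in a 2-colouring of K_k, either some edge is red (a red K_2) or all edges are blue (a blue K_k). And K_{153} coloured all-blue has no blue K_154, so R(2, 154) > 153. Hence R(2, 154) = 154.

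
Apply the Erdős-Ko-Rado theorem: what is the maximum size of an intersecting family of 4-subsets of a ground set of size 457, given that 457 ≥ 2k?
max |F| = C(456, 3) = 15699320

The Erdős-Ko-Rado theorem states: for n ≥ 2k, an intersecting family of k-subsets of an n-element set has size at most C(n − 1, k − 1), with equality for 'star' families {A ⊆ [n] : |A| = k, i ∈ A} (fix an element i). For n = 457, k = 4: C(456, 3) = 15699320.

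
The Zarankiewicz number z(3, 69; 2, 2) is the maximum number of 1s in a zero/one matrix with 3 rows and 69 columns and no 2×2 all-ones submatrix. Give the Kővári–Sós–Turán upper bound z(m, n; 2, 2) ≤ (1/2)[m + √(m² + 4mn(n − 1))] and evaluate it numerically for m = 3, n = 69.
z(3, 69; 2, 2) ≤ (1/2)[3 + √(3² + 4·3·69·68)] = (1/2)[3 + √56313] = 120.1518

Kővári–Sós–Turán: let r_1, ..., r_3 be the row sums and z = Σ r_i the total number of 1s. Each pair of columns can share at most one row with both entries 1 (else a 2×2 all-ones block appears), so Σ_i C(r_i, 2) ≤ C(69, 2) = 2346. By convexity Σ_i C(r_i, 2) ≥ 3·C(z/3, 2) = z(z − 3)/(2·3), giving z² − 3z − 3·69·68 ≤ 0 and hence z ≤ (1/2)[3 + √(9 + 4·14076)] = (1/2)[3 + √56313] ≈ (1/2)(3 + 237.3036) = 120.1518.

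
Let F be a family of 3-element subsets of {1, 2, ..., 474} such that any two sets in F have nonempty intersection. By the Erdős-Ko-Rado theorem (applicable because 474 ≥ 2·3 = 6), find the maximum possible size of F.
max |F| = C(473, 2) = 111628

The Erdős-Ko-Rado theorem states: for n ≥ 2k, an intersecting family of k-subsets of an n-element set has size at most C(n − 1, k − 1), with equality for 'star' families {A ⊆ [n] : |A| = k, i ∈ A} (fix an element i). For n = 474, k = 3: C(473, 2) = 111628.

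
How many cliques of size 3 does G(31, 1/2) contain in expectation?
E[# K_3] = C(31, 3) · (1/2)^C(3, 2) = 4495 / 2^3 = 561.875

For each 3-subset S of vertices (there are C(31, 3) = 4495 such S), let X_S = 1 if S induces a K_3 (all C(3, 2) = 3 edges present). Then P(X_S = 1) = (1/2)^3 = 1/8. By linearity of expectation, E[# K_3] = C(31, 3) · (1/2)^3 = 4495 / 8 = 561.875.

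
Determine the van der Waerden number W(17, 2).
W(17, 2) = 17 + 1 = 18

A 2-term AP is any pair of integers, so a monochromatic 2-AP exists iff some colour is used at least twice. With 17 colours, the colouring i ↦ i on {1, ..., 17} uses each colour once, avoiding any monochromatic pair, so W(17, 2) > 17. For {1, ..., 18}, pigeonhole forces two integers of the same colour, which form a monochromatic 2-AP. Hence W(17, 2) = 18.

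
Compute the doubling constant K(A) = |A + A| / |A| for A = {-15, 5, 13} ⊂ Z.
K = |A + A| / |A| = 6/3 = 2

Enumerate A + A = {a + b : a, b ∈ A}. With |A| = 3, there are |A|^2 = 9 ordered sum pairs; collecting distinct values, A + A = {-30, -10, -2, 10, 18, 26}, so |A + A| = 6. Thus K = 6/3 = 2. For comparison, the minimum possible |A + A| over all 3-element sets is 2·3 − 1 = 5 (so min K = 5/3), attained only by arithmetic progressions.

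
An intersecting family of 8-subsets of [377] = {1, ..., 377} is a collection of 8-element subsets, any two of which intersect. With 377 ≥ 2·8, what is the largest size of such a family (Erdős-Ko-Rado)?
max |F| = C(376, 7) = 199290952927000

The Erdős-Ko-Rado theorem states: for n ≥ 2k, an intersecting family of k-subsets of an n-element set has size at most C(n − 1, k − 1), with equality for 'star' families {A ⊆ [n] : |A| = k, i ∈ A} (fix an element i). For n = 377, k = 8: C(376, 7) = 199290952927000.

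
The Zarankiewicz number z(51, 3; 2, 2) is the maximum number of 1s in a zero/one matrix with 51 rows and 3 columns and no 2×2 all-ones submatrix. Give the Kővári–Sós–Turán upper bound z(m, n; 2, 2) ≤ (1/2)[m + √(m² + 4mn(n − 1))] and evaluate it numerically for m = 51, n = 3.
z(51, 3; 2, 2) ≤ (1/2)[51 + √(51² + 4·51·3·2)] = (1/2)[51 + √3825] = 56.4233

Kővári–Sós–Turán: let r_1, ..., r_51 be the row sums and z = Σ r_i the total number of 1s. Each pair of columns can share at most one row with both entries 1 (else a 2×2 all-ones block appears), so Σ_i C(r_i, 2) ≤ C(3, 2) = 3. By convexity Σ_i C(r_i, 2) ≥ 51·C(z/51, 2) = z(z − 51)/(2·51), giving z² − 51z − 51·3·2 ≤ 0 and hence z ≤ (1/2)[51 + √(2601 + 4·306)] = (1/2)[51 + √3825] ≈ (1/2)(51 + 61.8466) = 56.4233.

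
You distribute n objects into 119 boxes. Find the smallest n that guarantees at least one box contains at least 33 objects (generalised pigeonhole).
n = (33 − 1)·119 + 1 = 3809

By the generalised pigeonhole principle, to guarantee some box contains ≥ r objects we need more than (r − 1) · k objects total. Threshold: n = (r − 1) · k + 1. With r = 33 and k = 119: n = 32 · 119 + 1 = 3808 + 1 = 3809. For n = 3808 = 32 · 119, we can put exactly 32 objects in every box, avoiding 33 in any single one — so 3809 is tight.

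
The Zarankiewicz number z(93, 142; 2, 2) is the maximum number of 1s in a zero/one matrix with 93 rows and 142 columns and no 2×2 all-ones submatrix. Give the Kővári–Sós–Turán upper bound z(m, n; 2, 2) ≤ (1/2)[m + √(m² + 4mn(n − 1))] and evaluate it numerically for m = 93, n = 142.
z(93, 142; 2, 2) ≤ (1/2)[93 + √(93² + 4·93·142·141)] = (1/2)[93 + √7456833] = 1411.8601

Kővári–Sós–Turán: let r_1, ..., r_93 be the row sums and z = Σ r_i the total number of 1s. Each pair of columns can share at most one row with both entries 1 (else a 2×2 all-ones block appears), so Σ_i C(r_i, 2) ≤ C(142, 2) = 10011. By convexity Σ_i C(r_i, 2) ≥ 93·C(z/93, 2) = z(z − 93)/(2·93), giving z² − 93z − 93·142·141 ≤ 0 and hence z ≤ (1/2)[93 + √(8649 + 4·1862046)] = (1/2)[93 + √7456833] ≈ (1/2)(93 + 2730.7202) = 1411.8601.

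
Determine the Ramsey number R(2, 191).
R(2, 191) = 191

R(2, k) = k for all k ≥ 2: in a 2-colouring of K_k, either some edge is red (a red K_2) or all edges are blue (a blue K_k). And K_{190} coloured all-blue has no blue K_191, so R(2, 191) > 190. Hence R(2, 191) = 191.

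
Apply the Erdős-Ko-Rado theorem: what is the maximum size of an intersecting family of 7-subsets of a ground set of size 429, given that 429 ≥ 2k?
max |F| = C(428, 6) = 8242214273580

The Erdős-Ko-Rado theorem states: for n ≥ 2k, an intersecting family of k-subsets of an n-element set has size at most C(n − 1, k − 1), with equality for 'star' families {A ⊆ [n] : |A| = k, i ∈ A} (fix an element i). For n = 429, k = 7: C(428, 6) = 8242214273580.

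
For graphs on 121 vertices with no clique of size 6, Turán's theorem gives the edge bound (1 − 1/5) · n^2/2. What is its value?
Turán density bound = (4/5) · 121^2/2 = 29282/5 ≈ 5856.4

Turán's theorem: ex(n, K_{r+1}) is achieved by the complete r-partite Turán graph T(n, r) with parts as balanced as possible, and is at most (1 − 1/r) · n^2/2. For r = 5, n = 121: the density bound is (4/5) · 14641/2 = 29282/5 ≈ 5856.4. The integer-valued extremum is e(T(121, 5)) = 5856, which is strictly less than the density bound 29282/5 since 5 ∤ 121 (the parts of T(121, 5) cannot all be equal).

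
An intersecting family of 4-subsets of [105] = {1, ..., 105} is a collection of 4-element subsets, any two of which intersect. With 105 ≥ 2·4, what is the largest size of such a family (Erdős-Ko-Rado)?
max |F| = C(104, 3) = 182104

The Erdős-Ko-Rado theorem states: for n ≥ 2k, an intersecting family of k-subsets of an n-element set has size at most C(n − 1, k − 1), with equality for 'star' families {A ⊆ [n] : |A| = k, i ∈ A} (fix an element i). For n = 105, k = 4: C(104, 3) = 182104.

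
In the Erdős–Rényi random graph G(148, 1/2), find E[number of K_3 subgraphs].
E[# K_3] = C(148, 3) · (1/2)^C(3, 2) = 529396 / 2^3 = 132349/2 = 66174.5

For each 3-subset S of vertices (there are C(148, 3) = 529396 such S), let X_S = 1 if S induces a K_3 (all C(3, 2) = 3 edges present). Then P(X_S = 1) = (1/2)^3 = 1/8. By linearity of expectation, E[# K_3] = C(148, 3) · (1/2)^3 = 529396 / 8 = 132349/2 = 66174.5.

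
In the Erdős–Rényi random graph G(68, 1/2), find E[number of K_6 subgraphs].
E[# K_6] = C(68, 6) · (1/2)^C(6, 2) = 109453344 / 2^15 = 3420417/1024 ≈ 3340.250977

For each 6-subset S of vertices (there are C(68, 6) = 109453344 such S), let X_S = 1 if S induces a K_6 (all C(6, 2) = 15 edges present). Then P(X_S = 1) = (1/2)^15 = 1/32768. By linearity of expectation, E[# K_6] = C(68, 6) · (1/2)^15 = 109453344 / 32768 = 3420417/1024 ≈ 3340.250977.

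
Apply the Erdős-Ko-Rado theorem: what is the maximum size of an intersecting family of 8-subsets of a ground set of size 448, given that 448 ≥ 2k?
max |F| = C(447, 7) = 674868894615279

The Erdős-Ko-Rado theorem states: for n ≥ 2k, an intersecting family of k-subsets of an n-element set has size at most C(n − 1, k − 1), with equality for 'star' families {A ⊆ [n] : |A| = k, i ∈ A} (fix an element i). For n = 448, k = 8: C(447, 7) = 674868894615279.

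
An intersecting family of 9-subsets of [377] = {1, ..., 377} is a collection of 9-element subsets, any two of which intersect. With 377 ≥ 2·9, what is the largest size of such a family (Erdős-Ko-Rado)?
max |F| = C(376, 8) = 9192295203757875

Erdős-Ko-Rado (1961): when n ≥ 2k, max |F| = C(n−1, k−1). The bound is attained by the star {A : i ∈ A} for any fixed i ∈ [n]. Here C(377−1, 9−1) = C(376, 8) = 9192295203757875.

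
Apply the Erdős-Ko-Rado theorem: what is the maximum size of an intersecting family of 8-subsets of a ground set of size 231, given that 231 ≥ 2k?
max |F| = C(230, 7) = 6160734055200

The Erdős-Ko-Rado theorem states: for n ≥ 2k, an intersecting family of k-subsets of an n-element set has size at most C(n − 1, k − 1), with equality for 'star' families {A ⊆ [n] : |A| = k, i ∈ A} (fix an element i). For n = 231, k = 8: C(230, 7) = 6160734055200.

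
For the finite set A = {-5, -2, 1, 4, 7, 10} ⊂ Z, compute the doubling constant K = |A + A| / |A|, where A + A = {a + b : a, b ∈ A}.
K = |A + A| / |A| = 11/6

Enumerate A + A = {a + b : a, b ∈ A}. With |A| = 6, there are |A|^2 = 36 ordered sum pairs; collecting distinct values, A + A = {-10, -7, -4, -1, 2, 5, 8, 11, 14, 17, 20}, so |A + A| = 11. Thus K = 11/6. Here |A + A| = 2|A| − 1 = 11, the minimum possible — so K = 11/6 is minimal, which holds iff A is an arithmetic progression.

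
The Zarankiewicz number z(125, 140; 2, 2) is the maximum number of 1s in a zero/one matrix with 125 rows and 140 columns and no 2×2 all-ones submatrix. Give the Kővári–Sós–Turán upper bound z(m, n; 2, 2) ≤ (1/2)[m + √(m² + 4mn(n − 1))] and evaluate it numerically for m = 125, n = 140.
z(125, 140; 2, 2) ≤ (1/2)[125 + √(125² + 4·125·140·139)] = (1/2)[125 + √9745625] = 1623.3992

Kővári–Sós–Turán: let r_1, ..., r_125 be the row sums and z = Σ r_i the total number of 1s. Each pair of columns can share at most one row with both entries 1 (else a 2×2 all-ones block appears), so Σ_i C(r_i, 2) ≤ C(140, 2) = 9730. By convexity Σ_i C(r_i, 2) ≥ 125·C(z/125, 2) = z(z − 125)/(2·125), giving z² − 125z − 125·140·139 ≤ 0 and hence z ≤ (1/2)[125 + √(15625 + 4·2432500)] = (1/2)[125 + √9745625] ≈ (1/2)(125 + 3121.7984) = 1623.3992.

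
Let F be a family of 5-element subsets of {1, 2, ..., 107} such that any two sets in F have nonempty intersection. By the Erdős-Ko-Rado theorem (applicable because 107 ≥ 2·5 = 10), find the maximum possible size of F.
max |F| = C(106, 4) = 4967690

Erdős-Ko-Rado (1961): when n ≥ 2k, max |F| = C(n−1, k−1). The bound is attained by the star {A : i ∈ A} for any fixed i ∈ [n]. Here C(107−1, 5−1) = C(106, 4) = 4967690.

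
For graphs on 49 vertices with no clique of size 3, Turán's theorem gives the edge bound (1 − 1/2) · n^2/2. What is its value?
Turán density bound = (1/2) · 49^2/2 = 2401/4 ≈ 600.25

Turán's theorem: ex(n, K_{r+1}) is achieved by the complete r-partite Turán graph T(n, r) with parts as balanced as possible, and is at most (1 − 1/r) · n^2/2. For r = 2, n = 49: the density bound is (1/2) · 2401/2 = 2401/4 ≈ 600.25. The integer-valued extremum is e(T(49, 2)) = 600, which is strictly less than the density bound 2401/4 since 2 ∤ 49 (the parts of T(49, 2) cannot all be equal).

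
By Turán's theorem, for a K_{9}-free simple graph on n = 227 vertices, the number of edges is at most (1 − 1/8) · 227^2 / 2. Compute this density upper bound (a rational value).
Turán density bound = (7/8) · 227^2/2 = 360703/16 ≈ 22543.9375

Turán's theorem: ex(n, K_{r+1}) is achieved by the complete r-partite Turán graph T(n, r) with parts as balanced as possible, and is at most (1 − 1/r) · n^2/2. For r = 8, n = 227: the density bound is (7/8) · 51529/2 = 360703/16 ≈ 22543.9375. The integer-valued extremum is e(T(227, 8)) = 22543, which is strictly less than the density bound 360703/16 since 8 ∤ 227 (the parts of T(227, 8) cannot all be equal).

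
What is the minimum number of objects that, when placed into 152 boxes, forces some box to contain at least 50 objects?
n = (50 − 1)·152 + 1 = 7449

By the generalised pigeonhole principle, to guarantee some box contains ≥ r objects we need more than (r − 1) · k objects total. Threshold: n = (r − 1) · k + 1. With r = 50 and k = 152: n = 49 · 152 + 1 = 7448 + 1 = 7449. For n = 7448 = 49 · 152, we can put exactly 49 objects in every box, avoiding 50 in any single one — so 7449 is tight.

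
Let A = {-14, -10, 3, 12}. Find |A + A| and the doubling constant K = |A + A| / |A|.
K = |A + A| / |A| = 10/4 = 5/2

Enumerate A + A = {a + b : a, b ∈ A}. With |A| = 4, there are |A|^2 = 16 ordered sum pairs; collecting distinct values, A + A = {-28, -24, -20, -11, -7, -2, 2, 6, 15, 24}, so |A + A| = 10. Thus K = 10/4 = 5/2. For comparison, the minimum possible |A + A| over all 4-element sets is 2·4 − 1 = 7 (so min K = 7/4), attained only by arithmetic progressions.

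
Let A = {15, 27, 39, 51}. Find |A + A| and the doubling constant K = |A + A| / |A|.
K = |A + A| / |A| = 7/4

Enumerate A + A = {a + b : a, b ∈ A}. With |A| = 4, there are |A|^2 = 16 ordered sum pairs; collecting distinct values, A + A = {30, 42, 54, 66, 78, 90, 102}, so |A + A| = 7. Thus K = 7/4. Here |A + A| = 2|A| − 1 = 7, the minimum possible — so K = 7/4 is minimal, which holds iff A is an arithmetic progression.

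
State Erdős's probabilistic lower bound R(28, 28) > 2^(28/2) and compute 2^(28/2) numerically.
2^(28/2) = 16384; so R(28, 28) > 16384

Colour each edge of K_n uniformly at random with red/blue. The expected number of monochromatic K_28 is C(n, 28) · 2 · 2^(−C(28,2)). If C(n, 28) · 2^(1 − C(28,2)) < 1, then with positive probability no monochromatic K_28 exists, so R(28, 28) > n. The standard estimate C(n, 28) ≤ n^28/28! shows this inequality holds whenever n ≤ 2^(28/2) (since 28! · 2^(C(28,2) − 1) > 2^(28^2/2) ≥ n^28). Hence R(28, 28) > 2^(28/2) = 16384.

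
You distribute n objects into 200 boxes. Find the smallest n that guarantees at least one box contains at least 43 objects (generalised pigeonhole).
n = (43 − 1)·200 + 1 = 8401

By the generalised pigeonhole principle, to guarantee some box contains ≥ r objects we need more than (r − 1) · k objects total. Threshold: n = (r − 1) · k + 1. With r = 43 and k = 200: n = 42 · 200 + 1 = 8400 + 1 = 8401. For n = 8400 = 42 · 200, we can put exactly 42 objects in every box, avoiding 43 in any single one — so 8401 is tight.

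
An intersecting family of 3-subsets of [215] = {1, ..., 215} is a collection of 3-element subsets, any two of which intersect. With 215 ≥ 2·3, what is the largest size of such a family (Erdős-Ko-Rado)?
max |F| = C(214, 2) = 22791

The Erdős-Ko-Rado theorem states: for n ≥ 2k, an intersecting family of k-subsets of an n-element set has size at most C(n − 1, k − 1), with equality for 'star' families {A ⊆ [n] : |A| = k, i ∈ A} (fix an element i). For n = 215, k = 3: C(214, 2) = 22791.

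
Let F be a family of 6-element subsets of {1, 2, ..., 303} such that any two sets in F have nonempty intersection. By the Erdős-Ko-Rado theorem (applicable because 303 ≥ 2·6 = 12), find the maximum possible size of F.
max |F| = C(302, 5) = 20248875010

The Erdős-Ko-Rado theorem states: for n ≥ 2k, an intersecting family of k-subsets of an n-element set has size at most C(n − 1, k − 1), with equality for 'star' families {A ⊆ [n] : |A| = k, i ∈ A} (fix an element i). For n = 303, k = 6: C(302, 5) = 20248875010.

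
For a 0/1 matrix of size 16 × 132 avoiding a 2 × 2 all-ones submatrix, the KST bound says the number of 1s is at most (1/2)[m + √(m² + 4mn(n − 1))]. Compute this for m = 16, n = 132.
z(16, 132; 2, 2) ≤ (1/2)[16 + √(16² + 4·16·132·131)] = (1/2)[16 + √1106944] = 534.057

Kővári–Sós–Turán: let r_1, ..., r_16 be the row sums and z = Σ r_i the total number of 1s. Each pair of columns can share at most one row with both entries 1 (else a 2×2 all-ones block appears), so Σ_i C(r_i, 2) ≤ C(132, 2) = 8646. By convexity Σ_i C(r_i, 2) ≥ 16·C(z/16, 2) = z(z − 16)/(2·16), giving z² − 16z − 16·132·131 ≤ 0 and hence z ≤ (1/2)[16 + √(256 + 4·276672)] = (1/2)[16 + √1106944] ≈ (1/2)(16 + 1052.1141) = 534.057.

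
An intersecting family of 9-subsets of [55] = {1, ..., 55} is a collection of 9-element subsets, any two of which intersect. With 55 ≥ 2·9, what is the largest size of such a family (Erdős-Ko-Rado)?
max |F| = C(54, 8) = 1040465790

The Erdős-Ko-Rado theorem states: for n ≥ 2k, an intersecting family of k-subsets of an n-element set has size at most C(n − 1, k − 1), with equality for 'star' families {A ⊆ [n] : |A| = k, i ∈ A} (fix an element i). For n = 55, k = 9: C(54, 8) = 1040465790.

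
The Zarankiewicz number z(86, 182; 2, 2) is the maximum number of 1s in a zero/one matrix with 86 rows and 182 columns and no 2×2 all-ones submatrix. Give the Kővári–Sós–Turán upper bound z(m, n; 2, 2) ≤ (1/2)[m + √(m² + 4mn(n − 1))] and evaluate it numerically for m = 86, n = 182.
z(86, 182; 2, 2) ≤ (1/2)[86 + √(86² + 4·86·182·181)] = (1/2)[86 + √11339444] = 1726.7045

Kővári–Sós–Turán: let r_1, ..., r_86 be the row sums and z = Σ r_i the total number of 1s. Each pair of columns can share at most one row with both entries 1 (else a 2×2 all-ones block appears), so Σ_i C(r_i, 2) ≤ C(182, 2) = 16471. By convexity Σ_i C(r_i, 2) ≥ 86·C(z/86, 2) = z(z − 86)/(2·86), giving z² − 86z − 86·182·181 ≤ 0 and hence z ≤ (1/2)[86 + √(7396 + 4·2833012)] = (1/2)[86 + √11339444] ≈ (1/2)(86 + 3367.4091) = 1726.7045.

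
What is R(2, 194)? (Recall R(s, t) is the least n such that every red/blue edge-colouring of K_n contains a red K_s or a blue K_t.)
R(2, 194) = 194

R(2, k) = k for all k ≥ 2: in a 2-colouring of K_k, either some edge is red (a red K_2) or all edges are blue (a blue K_k). And K_{193} coloured all-blue has no blue K_194, so R(2, 194) > 193. Hence R(2, 194) = 194.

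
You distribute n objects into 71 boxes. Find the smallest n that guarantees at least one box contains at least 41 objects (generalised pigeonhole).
n = (41 − 1)·71 + 1 = 2841

By the generalised pigeonhole principle, to guarantee some box contains ≥ r objects we need more than (r − 1) · k objects total. Threshold: n = (r − 1) · k + 1. With r = 41 and k = 71: n = 40 · 71 + 1 = 2840 + 1 = 2841. For n = 2840 = 40 · 71, we can put exactly 40 objects in every box, avoiding 41 in any single one — so 2841 is tight.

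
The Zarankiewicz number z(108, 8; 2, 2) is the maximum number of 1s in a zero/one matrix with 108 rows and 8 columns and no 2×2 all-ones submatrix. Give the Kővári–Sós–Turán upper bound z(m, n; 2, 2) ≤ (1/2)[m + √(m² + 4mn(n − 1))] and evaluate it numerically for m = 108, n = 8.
z(108, 8; 2, 2) ≤ (1/2)[108 + √(108² + 4·108·8·7)] = (1/2)[108 + √35856] = 148.6784

Kővári–Sós–Turán: let r_1, ..., r_108 be the row sums and z = Σ r_i the total number of 1s. Each pair of columns can share at most one row with both entries 1 (else a 2×2 all-ones block appears), so Σ_i C(r_i, 2) ≤ C(8, 2) = 28. By convexity Σ_i C(r_i, 2) ≥ 108·C(z/108, 2) = z(z − 108)/(2·108), giving z² − 108z − 108·8·7 ≤ 0 and hence z ≤ (1/2)[108 + √(11664 + 4·6048)] = (1/2)[108 + √35856] ≈ (1/2)(108 + 189.3568) = 148.6784.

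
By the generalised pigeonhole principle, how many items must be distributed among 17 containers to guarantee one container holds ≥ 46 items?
n = (46 − 1)·17 + 1 = 766

By the generalised pigeonhole principle, to guarantee some box contains ≥ r objects we need more than (r − 1) · k objects total. Threshold: n = (r − 1) · k + 1. With r = 46 and k = 17: n = 45 · 17 + 1 = 765 + 1 = 766. For n = 765 = 45 · 17, we can put exactly 45 objects in every box, avoiding 46 in any single one — so 766 is tight.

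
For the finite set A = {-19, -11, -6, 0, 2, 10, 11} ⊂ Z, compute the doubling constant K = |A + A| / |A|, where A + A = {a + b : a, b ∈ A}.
K = |A + A| / |A| = 24/7

Enumerate A + A = {a + b : a, b ∈ A}. With |A| = 7, there are |A|^2 = 49 ordered sum pairs; collecting distinct values, A + A = {-38, -30, -25, -22, -19, -17, -12, -11, -9, -8, -6, -4, -1, 0, 2, 4, 5, 10, 11, 12, 13, 20, 21, 22}, so |A + A| = 24. Thus K = 24/7. For comparison, the minimum possible |A + A| over all 7-element sets is 2·7 − 1 = 13 (so min K = 13/7), attained only by arithmetic progressions.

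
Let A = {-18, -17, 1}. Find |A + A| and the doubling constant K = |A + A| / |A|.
K = |A + A| / |A| = 6/3 = 2

Enumerate A + A = {a + b : a, b ∈ A}. With |A| = 3, there are |A|^2 = 9 ordered sum pairs; collecting distinct values, A + A = {-36, -35, -34, -17, -16, 2}, so |A + A| = 6. Thus K = 6/3 = 2. For comparison, the minimum possible |A + A| over all 3-element sets is 2·3 − 1 = 5 (so min K = 5/3), attained only by arithmetic progressions.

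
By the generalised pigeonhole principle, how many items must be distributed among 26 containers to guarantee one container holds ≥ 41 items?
n = (41 − 1)·26 + 1 = 1041

By the generalised pigeonhole principle, to guarantee some box contains ≥ r objects we need more than (r − 1) · k objects total. Threshold: n = (r − 1) · k + 1. With r = 41 and k = 26: n = 40 · 26 + 1 = 1040 + 1 = 1041. For n = 1040 = 40 · 26, we can put exactly 40 objects in every box, avoiding 41 in any single one — so 1041 is tight.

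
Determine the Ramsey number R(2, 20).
R(2, 20) = 20

R(2, k) = k for all k ≥ 2: in a 2-colouring of K_k, either some edge is red (a red K_2) or all edges are blue (a blue K_k). And K_{19} coloured all-blue has no blue K_20, so R(2, 20) > 19. Hence R(2, 20) = 20.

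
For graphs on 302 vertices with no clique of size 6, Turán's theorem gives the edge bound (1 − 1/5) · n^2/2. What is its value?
Turán density bound = (4/5) · 302^2/2 = 182408/5 ≈ 36481.6

Turán's theorem: ex(n, K_{r+1}) is achieved by the complete r-partite Turán graph T(n, r) with parts as balanced as possible, and is at most (1 − 1/r) · n^2/2. For r = 5, n = 302: the density bound is (4/5) · 91204/2 = 182408/5 ≈ 36481.6. The integer-valued extremum is e(T(302, 5)) = 36481, which is strictly less than the density bound 182408/5 since 5 ∤ 302 (the parts of T(302, 5) cannot all be equal).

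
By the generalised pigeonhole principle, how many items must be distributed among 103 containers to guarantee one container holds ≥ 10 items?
n = (10 − 1)·103 + 1 = 928

By the generalised pigeonhole principle, to guarantee some box contains ≥ r objects we need more than (r − 1) · k objects total. Threshold: n = (r − 1) · k + 1. With r = 10 and k = 103: n = 9 · 103 + 1 = 927 + 1 = 928. For n = 927 = 9 · 103, we can put exactly 9 objects in every box, avoiding 10 in any single one — so 928 is tight.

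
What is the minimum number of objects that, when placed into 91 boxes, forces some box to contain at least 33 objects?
n = (33 − 1)·91 + 1 = 2913

By the generalised pigeonhole principle, to guarantee some box contains ≥ r objects we need more than (r − 1) · k objects total. Threshold: n = (r − 1) · k + 1. With r = 33 and k = 91: n = 32 · 91 + 1 = 2912 + 1 = 2913. For n = 2912 = 32 · 91, we can put exactly 32 objects in every box, avoiding 33 in any single one — so 2913 is tight.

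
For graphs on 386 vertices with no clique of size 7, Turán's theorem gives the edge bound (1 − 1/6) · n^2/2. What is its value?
Turán density bound = (5/6) · 386^2/2 = 186245/3 ≈ 62081.6667

Turán's theorem: ex(n, K_{r+1}) is achieved by the complete r-partite Turán graph T(n, r) with parts as balanced as possible, and is at most (1 − 1/r) · n^2/2. For r = 6, n = 386: the density bound is (5/6) · 148996/2 = 186245/3 ≈ 62081.6667. The integer-valued extremum is e(T(386, 6)) = 62081, which is strictly less than the density bound 186245/3 since 6 ∤ 386 (the parts of T(386, 6) cannot all be equal).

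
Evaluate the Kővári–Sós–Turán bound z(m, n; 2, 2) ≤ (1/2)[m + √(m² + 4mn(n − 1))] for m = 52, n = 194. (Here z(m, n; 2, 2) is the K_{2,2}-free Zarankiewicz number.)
z(52, 194; 2, 2) ≤ (1/2)[52 + √(52² + 4·52·194·193)] = (1/2)[52 + √7790640] = 1421.5859

Kővári–Sós–Turán: let r_1, ..., r_52 be the row sums and z = Σ r_i the total number of 1s. Each pair of columns can share at most one row with both entries 1 (else a 2×2 all-ones block appears), so Σ_i C(r_i, 2) ≤ C(194, 2) = 18721. By convexity Σ_i C(r_i, 2) ≥ 52·C(z/52, 2) = z(z − 52)/(2·52), giving z² − 52z − 52·194·193 ≤ 0 and hence z ≤ (1/2)[52 + √(2704 + 4·1946984)] = (1/2)[52 + √7790640] ≈ (1/2)(52 + 2791.1718) = 1421.5859.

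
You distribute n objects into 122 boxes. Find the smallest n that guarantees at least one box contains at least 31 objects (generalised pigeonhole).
n = (31 − 1)·122 + 1 = 3661

By the generalised pigeonhole principle, to guarantee some box contains ≥ r objects we need more than (r − 1) · k objects total. Threshold: n = (r − 1) · k + 1. With r = 31 and k = 122: n = 30 · 122 + 1 = 3660 + 1 = 3661. For n = 3660 = 30 · 122, we can put exactly 30 objects in every box, avoiding 31 in any single one — so 3661 is tight.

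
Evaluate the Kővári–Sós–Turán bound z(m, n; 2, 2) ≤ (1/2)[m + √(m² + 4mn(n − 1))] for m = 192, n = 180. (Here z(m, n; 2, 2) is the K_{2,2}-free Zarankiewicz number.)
z(192, 180; 2, 2) ≤ (1/2)[192 + √(192² + 4·192·180·179)] = (1/2)[192 + √24781824] = 2585.0673

Kővári–Sós–Turán: let r_1, ..., r_192 be the row sums and z = Σ r_i the total number of 1s. Each pair of columns can share at most one row with both entries 1 (else a 2×2 all-ones block appears), so Σ_i C(r_i, 2) ≤ C(180, 2) = 16110. By convexity Σ_i C(r_i, 2) ≥ 192·C(z/192, 2) = z(z − 192)/(2·192), giving z² − 192z − 192·180·179 ≤ 0 and hence z ≤ (1/2)[192 + √(36864 + 4·6186240)] = (1/2)[192 + √24781824] ≈ (1/2)(192 + 4978.1346) = 2585.0673.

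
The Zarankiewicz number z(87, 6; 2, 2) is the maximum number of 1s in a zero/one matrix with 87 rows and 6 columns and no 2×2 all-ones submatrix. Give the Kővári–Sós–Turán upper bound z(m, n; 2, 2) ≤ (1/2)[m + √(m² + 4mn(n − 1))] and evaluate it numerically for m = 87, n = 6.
z(87, 6; 2, 2) ≤ (1/2)[87 + √(87² + 4·87·6·5)] = (1/2)[87 + √18009] = 110.5988

Kővári–Sós–Turán: let r_1, ..., r_87 be the row sums and z = Σ r_i the total number of 1s. Each pair of columns can share at most one row with both entries 1 (else a 2×2 all-ones block appears), so Σ_i C(r_i, 2) ≤ C(6, 2) = 15. By convexity Σ_i C(r_i, 2) ≥ 87·C(z/87, 2) = z(z − 87)/(2·87), giving z² − 87z − 87·6·5 ≤ 0 and hence z ≤ (1/2)[87 + √(7569 + 4·2610)] = (1/2)[87 + √18009] ≈ (1/2)(87 + 134.1976) = 110.5988.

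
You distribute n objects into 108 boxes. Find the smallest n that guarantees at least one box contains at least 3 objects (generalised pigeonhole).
n = (3 − 1)·108 + 1 = 217

By the generalised pigeonhole principle, to guarantee some box contains ≥ r objects we need more than (r − 1) · k objects total. Threshold: n = (r − 1) · k + 1. With r = 3 and k = 108: n = 2 · 108 + 1 = 216 + 1 = 217. For n = 216 = 2 · 108, we can put exactly 2 objects in every box, avoiding 3 in any single one — so 217 is tight.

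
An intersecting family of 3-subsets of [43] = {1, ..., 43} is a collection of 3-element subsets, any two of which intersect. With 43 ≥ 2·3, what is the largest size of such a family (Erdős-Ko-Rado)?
max |F| = C(42, 2) = 861

The Erdős-Ko-Rado theorem states: for n ≥ 2k, an intersecting family of k-subsets of an n-element set has size at most C(n − 1, k − 1), with equality for 'star' families {A ⊆ [n] : |A| = k, i ∈ A} (fix an element i). For n = 43, k = 3: C(42, 2) = 861.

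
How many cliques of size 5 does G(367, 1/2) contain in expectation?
E[# K_5] = C(367, 5) · (1/2)^C(5, 2) = 53984213283 / 2^10 ≈ 52718958.284180

For each 5-subset S of vertices (there are C(367, 5) = 53984213283 such S), let X_S = 1 if S induces a K_5 (all C(5, 2) = 10 edges present). Then P(X_S = 1) = (1/2)^10 = 1/1024. By linearity of expectation, E[# K_5] = C(367, 5) · (1/2)^10 = 53984213283 / 1024 ≈ 52718958.284180.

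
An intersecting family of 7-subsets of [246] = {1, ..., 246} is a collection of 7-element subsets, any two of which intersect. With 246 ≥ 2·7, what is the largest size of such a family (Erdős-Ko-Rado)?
max |F| = C(245, 6) = 282405621960

Erdős-Ko-Rado (1961): when n ≥ 2k, max |F| = C(n−1, k−1). The bound is attained by the star {A : i ∈ A} for any fixed i ∈ [n]. Here C(246−1, 7−1) = C(245, 6) = 282405621960.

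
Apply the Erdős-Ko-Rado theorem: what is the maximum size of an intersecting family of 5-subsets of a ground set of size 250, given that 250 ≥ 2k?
max |F| = C(249, 4) = 156340626

The Erdős-Ko-Rado theorem states: for n ≥ 2k, an intersecting family of k-subsets of an n-element set has size at most C(n − 1, k − 1), with equality for 'star' families {A ⊆ [n] : |A| = k, i ∈ A} (fix an element i). For n = 250, k = 5: C(249, 4) = 156340626.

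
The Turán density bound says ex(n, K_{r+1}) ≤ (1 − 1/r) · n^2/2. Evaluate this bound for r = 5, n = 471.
Turán density bound = (4/5) · 471^2/2 = 443682/5 ≈ 88736.4

Turán's theorem: ex(n, K_{r+1}) is achieved by the complete r-partite Turán graph T(n, r) with parts as balanced as possible, and is at most (1 − 1/r) · n^2/2. For r = 5, n = 471: the density bound is (4/5) · 221841/2 = 443682/5 ≈ 88736.4. The integer-valued extremum is e(T(471, 5)) = 88736, which is strictly less than the density bound 443682/5 since 5 ∤ 471 (the parts of T(471, 5) cannot all be equal).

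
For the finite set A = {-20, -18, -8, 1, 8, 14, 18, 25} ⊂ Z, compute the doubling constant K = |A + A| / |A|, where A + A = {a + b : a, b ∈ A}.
K = |A + A| / |A| = 34/8 = 17/4

Enumerate A + A = {a + b : a, b ∈ A}. With |A| = 8, there are |A|^2 = 64 ordered sum pairs; collecting distinct values, A + A = {-40, -38, -36, -28, -26, -19, -17, -16, -12, -10, -7, -6, -4, -2, 0, 2, 5, 6, 7, 9, 10, 15, 16, 17, 19, 22, 26, 28, 32, 33, 36, 39, 43, 50}, so |A + A| = 34. Thus K = 34/8 = 17/4. For comparison, the minimum possible |A + A| over all 8-element sets is 2·8 − 1 = 15 (so min K = 15/8), attained only by arithmetic progressions.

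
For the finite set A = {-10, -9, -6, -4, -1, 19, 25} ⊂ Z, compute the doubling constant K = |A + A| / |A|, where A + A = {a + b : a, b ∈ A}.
K = |A + A| / |A| = 26/7

Enumerate A + A = {a + b : a, b ∈ A}. With |A| = 7, there are |A|^2 = 49 ordered sum pairs; collecting distinct values, A + A = {-20, -19, -18, -16, -15, -14, -13, -12, -11, -10, -8, -7, -5, -2, 9, 10, 13, 15, 16, 18, 19, 21, 24, 38, 44, 50}, so |A + A| = 26. Thus K = 26/7. For comparison, the minimum possible |A + A| over all 7-element sets is 2·7 − 1 = 13 (so min K = 13/7), attained only by arithmetic progressions.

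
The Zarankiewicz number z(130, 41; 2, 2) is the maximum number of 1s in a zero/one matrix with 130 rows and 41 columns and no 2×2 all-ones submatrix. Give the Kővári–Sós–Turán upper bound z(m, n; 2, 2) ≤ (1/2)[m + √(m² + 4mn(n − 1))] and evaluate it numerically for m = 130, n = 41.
z(130, 41; 2, 2) ≤ (1/2)[130 + √(130² + 4·130·41·40)] = (1/2)[130 + √869700] = 531.2885

Kővári–Sós–Turán: let r_1, ..., r_130 be the row sums and z = Σ r_i the total number of 1s. Each pair of columns can share at most one row with both entries 1 (else a 2×2 all-ones block appears), so Σ_i C(r_i, 2) ≤ C(41, 2) = 820. By convexity Σ_i C(r_i, 2) ≥ 130·C(z/130, 2) = z(z − 130)/(2·130), giving z² − 130z − 130·41·40 ≤ 0 and hence z ≤ (1/2)[130 + √(16900 + 4·213200)] = (1/2)[130 + √869700] ≈ (1/2)(130 + 932.5771) = 531.2885.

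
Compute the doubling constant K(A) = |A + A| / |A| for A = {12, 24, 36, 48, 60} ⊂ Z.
K = |A + A| / |A| = 9/5

Enumerate A + A = {a + b : a, b ∈ A}. With |A| = 5, there are |A|^2 = 25 ordered sum pairs; collecting distinct values, A + A = {24, 36, 48, 60, 72, 84, 96, 108, 120}, so |A + A| = 9. Thus K = 9/5. Here |A + A| = 2|A| − 1 = 9, the minimum possible — so K = 9/5 is minimal, which holds iff A is an arithmetic progression.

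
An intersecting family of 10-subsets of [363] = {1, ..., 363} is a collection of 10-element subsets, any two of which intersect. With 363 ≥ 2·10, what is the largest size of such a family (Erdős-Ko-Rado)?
max |F| = C(362, 9) = 266123082185839570

The Erdős-Ko-Rado theorem states: for n ≥ 2k, an intersecting family of k-subsets of an n-element set has size at most C(n − 1, k − 1), with equality for 'star' families {A ⊆ [n] : |A| = k, i ∈ A} (fix an element i). For n = 363, k = 10: C(362, 9) = 266123082185839570.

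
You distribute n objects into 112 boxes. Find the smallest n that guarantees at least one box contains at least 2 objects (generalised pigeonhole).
n = (2 − 1)·112 + 1 = 113

By the generalised pigeonhole principle, to guarantee some box contains ≥ r objects we need more than (r − 1) · k objects total. Threshold: n = (r − 1) · k + 1. With r = 2 and k = 112: n = 1 · 112 + 1 = 112 + 1 = 113. For n = 112 = 1 · 112, we can put exactly 1 objects in every box, avoiding 2 in any single one — so 113 is tight.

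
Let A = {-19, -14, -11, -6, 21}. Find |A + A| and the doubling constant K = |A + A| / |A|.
K = |A + A| / |A| = 14/5

Enumerate A + A = {a + b : a, b ∈ A}. With |A| = 5, there are |A|^2 = 25 ordered sum pairs; collecting distinct values, A + A = {-38, -33, -30, -28, -25, -22, -20, -17, -12, 2, 7, 10, 15, 42}, so |A + A| = 14. Thus K = 14/5. For comparison, the minimum possible |A + A| over all 5-element sets is 2·5 − 1 = 9 (so min K = 9/5), attained only by arithmetic progressions.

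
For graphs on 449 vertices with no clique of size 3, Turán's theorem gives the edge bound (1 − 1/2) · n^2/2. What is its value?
Turán density bound = (1/2) · 449^2/2 = 201601/4 ≈ 50400.25

Turán's theorem: ex(n, K_{r+1}) is achieved by the complete r-partite Turán graph T(n, r) with parts as balanced as possible, and is at most (1 − 1/r) · n^2/2. For r = 2, n = 449: the density bound is (1/2) · 201601/2 = 201601/4 ≈ 50400.25. The integer-valued extremum is e(T(449, 2)) = 50400, which is strictly less than the density bound 201601/4 since 2 ∤ 449 (the parts of T(449, 2) cannot all be equal).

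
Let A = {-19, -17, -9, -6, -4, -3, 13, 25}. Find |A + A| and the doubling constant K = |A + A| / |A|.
K = |A + A| / |A| = 33/8

Enumerate A + A = {a + b : a, b ∈ A}. With |A| = 8, there are |A|^2 = 64 ordered sum pairs; collecting distinct values, A + A = {-38, -36, -34, -28, -26, -25, -23, -22, -21, -20, -18, -15, -13, -12, -10, -9, -8, -7, -6, -4, 4, 6, 7, 8, 9, 10, 16, 19, 21, 22, 26, 38, 50}, so |A + A| = 33. Thus K = 33/8. For comparison, the minimum possible |A + A| over all 8-element sets is 2·8 − 1 = 15 (so min K = 15/8), attained only by arithmetic progressions.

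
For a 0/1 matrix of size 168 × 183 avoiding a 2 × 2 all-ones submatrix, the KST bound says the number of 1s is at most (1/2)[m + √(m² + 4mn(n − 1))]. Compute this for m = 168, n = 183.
z(168, 183; 2, 2) ≤ (1/2)[168 + √(168² + 4·168·183·182)] = (1/2)[168 + √22409856] = 2450.9525

Kővári–Sós–Turán: let r_1, ..., r_168 be the row sums and z = Σ r_i the total number of 1s. Each pair of columns can share at most one row with both entries 1 (else a 2×2 all-ones block appears), so Σ_i C(r_i, 2) ≤ C(183, 2) = 16653. By convexity Σ_i C(r_i, 2) ≥ 168·C(z/168, 2) = z(z − 168)/(2·168), giving z² − 168z − 168·183·182 ≤ 0 and hence z ≤ (1/2)[168 + √(28224 + 4·5595408)] = (1/2)[168 + √22409856] ≈ (1/2)(168 + 4733.9049) = 2450.9525.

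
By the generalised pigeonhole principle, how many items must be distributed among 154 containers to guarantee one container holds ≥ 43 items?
n = (43 − 1)·154 + 1 = 6469

By the generalised pigeonhole principle, to guarantee some box contains ≥ r objects we need more than (r − 1) · k objects total. Threshold: n = (r − 1) · k + 1. With r = 43 and k = 154: n = 42 · 154 + 1 = 6468 + 1 = 6469. For n = 6468 = 42 · 154, we can put exactly 42 objects in every box, avoiding 43 in any single one — so 6469 is tight.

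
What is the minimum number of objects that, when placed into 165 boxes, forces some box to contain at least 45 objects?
n = (45 − 1)·165 + 1 = 7261

By the generalised pigeonhole principle, to guarantee some box contains ≥ r objects we need more than (r − 1) · k objects total. Threshold: n = (r − 1) · k + 1. With r = 45 and k = 165: n = 44 · 165 + 1 = 7260 + 1 = 7261. For n = 7260 = 44 · 165, we can put exactly 44 objects in every box, avoiding 45 in any single one — so 7261 is tight.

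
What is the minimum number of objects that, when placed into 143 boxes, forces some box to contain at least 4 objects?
n = (4 − 1)·143 + 1 = 430

By the generalised pigeonhole principle, to guarantee some box contains ≥ r objects we need more than (r − 1) · k objects total. Threshold: n = (r − 1) · k + 1. With r = 4 and k = 143: n = 3 · 143 + 1 = 429 + 1 = 430. For n = 429 = 3 · 143, we can put exactly 3 objects in every box, avoiding 4 in any single one — so 430 is tight.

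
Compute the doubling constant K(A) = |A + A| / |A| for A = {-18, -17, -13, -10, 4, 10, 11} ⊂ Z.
K = |A + A| / |A| = 26/7

Enumerate A + A = {a + b : a, b ∈ A}. With |A| = 7, there are |A|^2 = 49 ordered sum pairs; collecting distinct values, A + A = {-36, -35, -34, -31, -30, -28, -27, -26, -23, -20, -14, -13, -9, -8, -7, -6, -3, -2, 0, 1, 8, 14, 15, 20, 21, 22}, so |A + A| = 26. Thus K = 26/7. For comparison, the minimum possible |A + A| over all 7-element sets is 2·7 − 1 = 13 (so min K = 13/7), attained only by arithmetic progressions.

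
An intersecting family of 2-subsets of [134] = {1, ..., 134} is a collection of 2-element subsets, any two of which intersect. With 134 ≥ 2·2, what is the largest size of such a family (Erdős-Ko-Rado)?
max |F| = C(133, 1) = 133

The Erdős-Ko-Rado theorem states: for n ≥ 2k, an intersecting family of k-subsets of an n-element set has size at most C(n − 1, k − 1), with equality for 'star' families {A ⊆ [n] : |A| = k, i ∈ A} (fix an element i). For n = 134, k = 2: C(133, 1) = 133.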